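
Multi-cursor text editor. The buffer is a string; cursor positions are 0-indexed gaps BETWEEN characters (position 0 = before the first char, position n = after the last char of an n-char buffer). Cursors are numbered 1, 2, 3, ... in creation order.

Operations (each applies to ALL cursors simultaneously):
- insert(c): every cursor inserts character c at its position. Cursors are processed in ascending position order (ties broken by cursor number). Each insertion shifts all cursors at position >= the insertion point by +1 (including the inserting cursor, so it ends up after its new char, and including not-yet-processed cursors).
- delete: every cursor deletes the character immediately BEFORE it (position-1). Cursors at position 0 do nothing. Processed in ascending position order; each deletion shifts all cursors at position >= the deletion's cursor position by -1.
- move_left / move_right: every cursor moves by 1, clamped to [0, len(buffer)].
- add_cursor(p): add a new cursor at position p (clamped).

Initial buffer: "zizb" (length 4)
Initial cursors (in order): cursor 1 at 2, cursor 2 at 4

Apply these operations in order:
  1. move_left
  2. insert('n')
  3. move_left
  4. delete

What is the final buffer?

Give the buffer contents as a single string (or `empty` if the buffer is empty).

Answer: ninb

Derivation:
After op 1 (move_left): buffer="zizb" (len 4), cursors c1@1 c2@3, authorship ....
After op 2 (insert('n')): buffer="zniznb" (len 6), cursors c1@2 c2@5, authorship .1..2.
After op 3 (move_left): buffer="zniznb" (len 6), cursors c1@1 c2@4, authorship .1..2.
After op 4 (delete): buffer="ninb" (len 4), cursors c1@0 c2@2, authorship 1.2.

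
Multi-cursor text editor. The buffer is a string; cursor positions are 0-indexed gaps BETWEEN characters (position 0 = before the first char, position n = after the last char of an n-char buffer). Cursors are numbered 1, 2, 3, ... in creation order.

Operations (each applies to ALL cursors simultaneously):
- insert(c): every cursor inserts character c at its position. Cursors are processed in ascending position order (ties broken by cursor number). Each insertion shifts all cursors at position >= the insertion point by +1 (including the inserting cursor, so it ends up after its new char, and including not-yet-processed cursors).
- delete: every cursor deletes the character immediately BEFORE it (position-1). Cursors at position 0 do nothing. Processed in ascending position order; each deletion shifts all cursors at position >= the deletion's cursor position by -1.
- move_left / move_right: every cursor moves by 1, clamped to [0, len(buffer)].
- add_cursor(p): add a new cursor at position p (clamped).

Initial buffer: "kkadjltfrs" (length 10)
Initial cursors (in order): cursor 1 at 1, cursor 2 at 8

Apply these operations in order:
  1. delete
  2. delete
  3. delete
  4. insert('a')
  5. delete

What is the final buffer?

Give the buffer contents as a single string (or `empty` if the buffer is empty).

After op 1 (delete): buffer="kadjltrs" (len 8), cursors c1@0 c2@6, authorship ........
After op 2 (delete): buffer="kadjlrs" (len 7), cursors c1@0 c2@5, authorship .......
After op 3 (delete): buffer="kadjrs" (len 6), cursors c1@0 c2@4, authorship ......
After op 4 (insert('a')): buffer="akadjars" (len 8), cursors c1@1 c2@6, authorship 1....2..
After op 5 (delete): buffer="kadjrs" (len 6), cursors c1@0 c2@4, authorship ......

Answer: kadjrs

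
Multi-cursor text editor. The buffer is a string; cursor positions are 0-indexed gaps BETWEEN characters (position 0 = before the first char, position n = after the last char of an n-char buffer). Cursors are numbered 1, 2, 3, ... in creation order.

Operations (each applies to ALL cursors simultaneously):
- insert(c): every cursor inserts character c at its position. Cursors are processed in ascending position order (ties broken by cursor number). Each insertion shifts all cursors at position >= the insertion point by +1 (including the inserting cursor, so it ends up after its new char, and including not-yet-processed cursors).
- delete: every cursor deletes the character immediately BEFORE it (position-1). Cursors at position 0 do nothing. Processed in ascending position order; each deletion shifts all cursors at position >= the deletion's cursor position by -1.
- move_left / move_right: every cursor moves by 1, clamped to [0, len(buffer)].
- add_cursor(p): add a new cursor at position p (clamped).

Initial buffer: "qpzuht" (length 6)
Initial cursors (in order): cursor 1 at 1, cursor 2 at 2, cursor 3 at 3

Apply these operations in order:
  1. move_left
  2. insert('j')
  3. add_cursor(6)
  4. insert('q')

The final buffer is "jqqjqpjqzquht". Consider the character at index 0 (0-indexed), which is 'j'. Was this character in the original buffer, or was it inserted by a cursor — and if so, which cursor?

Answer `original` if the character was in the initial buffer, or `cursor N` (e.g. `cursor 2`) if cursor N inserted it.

Answer: cursor 1

Derivation:
After op 1 (move_left): buffer="qpzuht" (len 6), cursors c1@0 c2@1 c3@2, authorship ......
After op 2 (insert('j')): buffer="jqjpjzuht" (len 9), cursors c1@1 c2@3 c3@5, authorship 1.2.3....
After op 3 (add_cursor(6)): buffer="jqjpjzuht" (len 9), cursors c1@1 c2@3 c3@5 c4@6, authorship 1.2.3....
After op 4 (insert('q')): buffer="jqqjqpjqzquht" (len 13), cursors c1@2 c2@5 c3@8 c4@10, authorship 11.22.33.4...
Authorship (.=original, N=cursor N): 1 1 . 2 2 . 3 3 . 4 . . .
Index 0: author = 1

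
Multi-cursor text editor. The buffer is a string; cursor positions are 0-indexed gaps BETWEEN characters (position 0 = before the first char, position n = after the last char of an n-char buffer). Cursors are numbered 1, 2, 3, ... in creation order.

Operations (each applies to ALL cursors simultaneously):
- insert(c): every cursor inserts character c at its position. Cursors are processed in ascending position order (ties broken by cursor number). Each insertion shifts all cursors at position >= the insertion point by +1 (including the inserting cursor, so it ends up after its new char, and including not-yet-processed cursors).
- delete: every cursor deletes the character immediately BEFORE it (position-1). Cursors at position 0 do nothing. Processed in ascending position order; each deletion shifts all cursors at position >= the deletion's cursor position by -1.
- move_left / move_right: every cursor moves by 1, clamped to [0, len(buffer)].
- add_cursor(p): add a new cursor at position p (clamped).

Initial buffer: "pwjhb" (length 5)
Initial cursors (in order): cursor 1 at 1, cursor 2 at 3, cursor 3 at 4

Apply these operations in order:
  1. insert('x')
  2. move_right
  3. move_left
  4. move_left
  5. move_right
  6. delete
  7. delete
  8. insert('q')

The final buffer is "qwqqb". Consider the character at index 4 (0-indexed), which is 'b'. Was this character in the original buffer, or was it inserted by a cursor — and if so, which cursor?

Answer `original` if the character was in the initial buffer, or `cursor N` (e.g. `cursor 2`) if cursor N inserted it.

After op 1 (insert('x')): buffer="pxwjxhxb" (len 8), cursors c1@2 c2@5 c3@7, authorship .1..2.3.
After op 2 (move_right): buffer="pxwjxhxb" (len 8), cursors c1@3 c2@6 c3@8, authorship .1..2.3.
After op 3 (move_left): buffer="pxwjxhxb" (len 8), cursors c1@2 c2@5 c3@7, authorship .1..2.3.
After op 4 (move_left): buffer="pxwjxhxb" (len 8), cursors c1@1 c2@4 c3@6, authorship .1..2.3.
After op 5 (move_right): buffer="pxwjxhxb" (len 8), cursors c1@2 c2@5 c3@7, authorship .1..2.3.
After op 6 (delete): buffer="pwjhb" (len 5), cursors c1@1 c2@3 c3@4, authorship .....
After op 7 (delete): buffer="wb" (len 2), cursors c1@0 c2@1 c3@1, authorship ..
After op 8 (insert('q')): buffer="qwqqb" (len 5), cursors c1@1 c2@4 c3@4, authorship 1.23.
Authorship (.=original, N=cursor N): 1 . 2 3 .
Index 4: author = original

Answer: original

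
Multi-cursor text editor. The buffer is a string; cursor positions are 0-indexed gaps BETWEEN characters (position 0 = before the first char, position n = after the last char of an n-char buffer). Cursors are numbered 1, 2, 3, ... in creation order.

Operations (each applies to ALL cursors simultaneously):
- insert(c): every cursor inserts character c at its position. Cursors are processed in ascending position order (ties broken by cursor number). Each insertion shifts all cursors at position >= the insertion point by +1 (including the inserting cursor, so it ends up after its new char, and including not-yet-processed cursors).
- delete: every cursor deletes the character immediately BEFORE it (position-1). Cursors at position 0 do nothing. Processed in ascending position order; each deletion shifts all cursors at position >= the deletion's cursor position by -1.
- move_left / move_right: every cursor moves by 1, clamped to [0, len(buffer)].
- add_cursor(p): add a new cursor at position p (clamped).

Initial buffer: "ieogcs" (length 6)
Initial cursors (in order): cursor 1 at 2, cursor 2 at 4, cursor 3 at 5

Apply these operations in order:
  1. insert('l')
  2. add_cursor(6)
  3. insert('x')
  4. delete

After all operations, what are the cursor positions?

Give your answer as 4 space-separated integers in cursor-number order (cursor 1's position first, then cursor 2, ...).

Answer: 3 6 8 6

Derivation:
After op 1 (insert('l')): buffer="ieloglcls" (len 9), cursors c1@3 c2@6 c3@8, authorship ..1..2.3.
After op 2 (add_cursor(6)): buffer="ieloglcls" (len 9), cursors c1@3 c2@6 c4@6 c3@8, authorship ..1..2.3.
After op 3 (insert('x')): buffer="ielxoglxxclxs" (len 13), cursors c1@4 c2@9 c4@9 c3@12, authorship ..11..224.33.
After op 4 (delete): buffer="ieloglcls" (len 9), cursors c1@3 c2@6 c4@6 c3@8, authorship ..1..2.3.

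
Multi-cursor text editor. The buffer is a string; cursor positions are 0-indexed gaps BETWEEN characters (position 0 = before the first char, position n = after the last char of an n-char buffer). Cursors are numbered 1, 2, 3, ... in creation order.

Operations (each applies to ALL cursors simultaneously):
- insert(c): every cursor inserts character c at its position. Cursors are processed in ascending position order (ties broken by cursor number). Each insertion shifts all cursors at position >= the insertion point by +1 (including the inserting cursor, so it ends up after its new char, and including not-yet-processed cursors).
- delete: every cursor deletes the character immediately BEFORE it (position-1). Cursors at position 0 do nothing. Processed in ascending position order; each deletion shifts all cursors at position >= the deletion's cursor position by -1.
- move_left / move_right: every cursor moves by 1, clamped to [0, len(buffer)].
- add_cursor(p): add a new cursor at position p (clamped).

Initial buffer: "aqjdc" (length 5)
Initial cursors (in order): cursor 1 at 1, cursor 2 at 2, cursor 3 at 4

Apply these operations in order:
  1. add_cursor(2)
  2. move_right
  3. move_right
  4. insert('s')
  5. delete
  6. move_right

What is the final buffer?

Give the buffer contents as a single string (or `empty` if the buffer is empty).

Answer: aqjdc

Derivation:
After op 1 (add_cursor(2)): buffer="aqjdc" (len 5), cursors c1@1 c2@2 c4@2 c3@4, authorship .....
After op 2 (move_right): buffer="aqjdc" (len 5), cursors c1@2 c2@3 c4@3 c3@5, authorship .....
After op 3 (move_right): buffer="aqjdc" (len 5), cursors c1@3 c2@4 c4@4 c3@5, authorship .....
After op 4 (insert('s')): buffer="aqjsdsscs" (len 9), cursors c1@4 c2@7 c4@7 c3@9, authorship ...1.24.3
After op 5 (delete): buffer="aqjdc" (len 5), cursors c1@3 c2@4 c4@4 c3@5, authorship .....
After op 6 (move_right): buffer="aqjdc" (len 5), cursors c1@4 c2@5 c3@5 c4@5, authorship .....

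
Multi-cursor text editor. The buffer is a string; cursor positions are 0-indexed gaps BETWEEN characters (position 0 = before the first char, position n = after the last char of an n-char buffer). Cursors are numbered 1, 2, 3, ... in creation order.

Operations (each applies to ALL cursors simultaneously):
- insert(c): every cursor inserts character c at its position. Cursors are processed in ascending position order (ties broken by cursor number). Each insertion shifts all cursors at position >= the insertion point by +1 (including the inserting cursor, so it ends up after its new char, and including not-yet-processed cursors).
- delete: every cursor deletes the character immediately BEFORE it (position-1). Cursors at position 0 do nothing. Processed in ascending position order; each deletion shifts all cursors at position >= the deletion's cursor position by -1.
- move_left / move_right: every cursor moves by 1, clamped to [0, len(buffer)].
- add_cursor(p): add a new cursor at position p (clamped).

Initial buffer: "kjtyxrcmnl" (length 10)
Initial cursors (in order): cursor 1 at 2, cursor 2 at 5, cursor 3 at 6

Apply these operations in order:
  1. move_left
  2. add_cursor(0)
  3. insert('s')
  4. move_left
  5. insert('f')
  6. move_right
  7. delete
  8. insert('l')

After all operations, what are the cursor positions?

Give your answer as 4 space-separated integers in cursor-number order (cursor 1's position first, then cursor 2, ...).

Answer: 5 10 13 2

Derivation:
After op 1 (move_left): buffer="kjtyxrcmnl" (len 10), cursors c1@1 c2@4 c3@5, authorship ..........
After op 2 (add_cursor(0)): buffer="kjtyxrcmnl" (len 10), cursors c4@0 c1@1 c2@4 c3@5, authorship ..........
After op 3 (insert('s')): buffer="sksjtysxsrcmnl" (len 14), cursors c4@1 c1@3 c2@7 c3@9, authorship 4.1...2.3.....
After op 4 (move_left): buffer="sksjtysxsrcmnl" (len 14), cursors c4@0 c1@2 c2@6 c3@8, authorship 4.1...2.3.....
After op 5 (insert('f')): buffer="fskfsjtyfsxfsrcmnl" (len 18), cursors c4@1 c1@4 c2@9 c3@12, authorship 44.11...22.33.....
After op 6 (move_right): buffer="fskfsjtyfsxfsrcmnl" (len 18), cursors c4@2 c1@5 c2@10 c3@13, authorship 44.11...22.33.....
After op 7 (delete): buffer="fkfjtyfxfrcmnl" (len 14), cursors c4@1 c1@3 c2@7 c3@9, authorship 4.1...2.3.....
After op 8 (insert('l')): buffer="flkfljtyflxflrcmnl" (len 18), cursors c4@2 c1@5 c2@10 c3@13, authorship 44.11...22.33.....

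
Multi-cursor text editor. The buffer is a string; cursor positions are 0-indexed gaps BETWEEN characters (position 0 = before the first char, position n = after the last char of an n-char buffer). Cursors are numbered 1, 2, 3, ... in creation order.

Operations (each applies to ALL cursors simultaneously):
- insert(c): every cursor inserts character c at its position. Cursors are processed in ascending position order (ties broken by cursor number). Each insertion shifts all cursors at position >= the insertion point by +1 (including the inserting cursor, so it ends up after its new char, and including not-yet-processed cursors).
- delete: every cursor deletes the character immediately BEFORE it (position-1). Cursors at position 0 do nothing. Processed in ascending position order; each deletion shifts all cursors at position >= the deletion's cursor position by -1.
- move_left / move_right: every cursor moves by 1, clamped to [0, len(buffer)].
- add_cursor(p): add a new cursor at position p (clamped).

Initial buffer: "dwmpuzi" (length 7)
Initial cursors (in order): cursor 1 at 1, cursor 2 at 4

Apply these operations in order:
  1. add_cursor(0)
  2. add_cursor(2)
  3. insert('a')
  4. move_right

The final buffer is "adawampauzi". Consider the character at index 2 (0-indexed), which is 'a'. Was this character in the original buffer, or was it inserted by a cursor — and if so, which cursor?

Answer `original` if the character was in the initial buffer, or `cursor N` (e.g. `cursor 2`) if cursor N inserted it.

After op 1 (add_cursor(0)): buffer="dwmpuzi" (len 7), cursors c3@0 c1@1 c2@4, authorship .......
After op 2 (add_cursor(2)): buffer="dwmpuzi" (len 7), cursors c3@0 c1@1 c4@2 c2@4, authorship .......
After op 3 (insert('a')): buffer="adawampauzi" (len 11), cursors c3@1 c1@3 c4@5 c2@8, authorship 3.1.4..2...
After op 4 (move_right): buffer="adawampauzi" (len 11), cursors c3@2 c1@4 c4@6 c2@9, authorship 3.1.4..2...
Authorship (.=original, N=cursor N): 3 . 1 . 4 . . 2 . . .
Index 2: author = 1

Answer: cursor 1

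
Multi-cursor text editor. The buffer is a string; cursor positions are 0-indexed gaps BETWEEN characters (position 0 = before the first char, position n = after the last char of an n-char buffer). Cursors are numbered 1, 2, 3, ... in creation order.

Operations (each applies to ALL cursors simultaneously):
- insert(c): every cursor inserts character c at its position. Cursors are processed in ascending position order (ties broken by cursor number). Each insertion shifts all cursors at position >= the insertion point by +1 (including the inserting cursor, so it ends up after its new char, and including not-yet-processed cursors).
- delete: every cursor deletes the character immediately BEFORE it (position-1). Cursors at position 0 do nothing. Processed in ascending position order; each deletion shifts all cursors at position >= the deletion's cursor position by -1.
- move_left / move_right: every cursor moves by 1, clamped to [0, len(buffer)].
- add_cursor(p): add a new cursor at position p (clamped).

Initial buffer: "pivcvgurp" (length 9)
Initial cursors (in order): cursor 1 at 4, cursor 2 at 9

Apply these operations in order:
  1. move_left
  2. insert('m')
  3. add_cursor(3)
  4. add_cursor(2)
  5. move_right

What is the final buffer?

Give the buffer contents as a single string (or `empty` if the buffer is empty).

After op 1 (move_left): buffer="pivcvgurp" (len 9), cursors c1@3 c2@8, authorship .........
After op 2 (insert('m')): buffer="pivmcvgurmp" (len 11), cursors c1@4 c2@10, authorship ...1.....2.
After op 3 (add_cursor(3)): buffer="pivmcvgurmp" (len 11), cursors c3@3 c1@4 c2@10, authorship ...1.....2.
After op 4 (add_cursor(2)): buffer="pivmcvgurmp" (len 11), cursors c4@2 c3@3 c1@4 c2@10, authorship ...1.....2.
After op 5 (move_right): buffer="pivmcvgurmp" (len 11), cursors c4@3 c3@4 c1@5 c2@11, authorship ...1.....2.

Answer: pivmcvgurmp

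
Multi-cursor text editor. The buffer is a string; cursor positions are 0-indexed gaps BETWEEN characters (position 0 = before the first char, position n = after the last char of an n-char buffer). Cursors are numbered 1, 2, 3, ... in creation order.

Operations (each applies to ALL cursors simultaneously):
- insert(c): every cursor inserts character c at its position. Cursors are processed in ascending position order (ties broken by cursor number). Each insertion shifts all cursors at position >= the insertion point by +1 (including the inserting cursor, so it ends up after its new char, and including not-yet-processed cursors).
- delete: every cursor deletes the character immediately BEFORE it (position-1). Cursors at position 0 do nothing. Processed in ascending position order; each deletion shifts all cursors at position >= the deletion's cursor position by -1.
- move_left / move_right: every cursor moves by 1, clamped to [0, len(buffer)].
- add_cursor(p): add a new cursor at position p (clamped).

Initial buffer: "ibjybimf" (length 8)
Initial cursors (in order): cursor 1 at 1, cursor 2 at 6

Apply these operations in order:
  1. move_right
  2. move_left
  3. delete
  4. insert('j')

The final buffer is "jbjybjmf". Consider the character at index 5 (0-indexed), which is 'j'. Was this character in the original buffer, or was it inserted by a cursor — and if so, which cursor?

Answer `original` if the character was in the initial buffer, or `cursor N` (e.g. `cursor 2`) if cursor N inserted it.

Answer: cursor 2

Derivation:
After op 1 (move_right): buffer="ibjybimf" (len 8), cursors c1@2 c2@7, authorship ........
After op 2 (move_left): buffer="ibjybimf" (len 8), cursors c1@1 c2@6, authorship ........
After op 3 (delete): buffer="bjybmf" (len 6), cursors c1@0 c2@4, authorship ......
After op 4 (insert('j')): buffer="jbjybjmf" (len 8), cursors c1@1 c2@6, authorship 1....2..
Authorship (.=original, N=cursor N): 1 . . . . 2 . .
Index 5: author = 2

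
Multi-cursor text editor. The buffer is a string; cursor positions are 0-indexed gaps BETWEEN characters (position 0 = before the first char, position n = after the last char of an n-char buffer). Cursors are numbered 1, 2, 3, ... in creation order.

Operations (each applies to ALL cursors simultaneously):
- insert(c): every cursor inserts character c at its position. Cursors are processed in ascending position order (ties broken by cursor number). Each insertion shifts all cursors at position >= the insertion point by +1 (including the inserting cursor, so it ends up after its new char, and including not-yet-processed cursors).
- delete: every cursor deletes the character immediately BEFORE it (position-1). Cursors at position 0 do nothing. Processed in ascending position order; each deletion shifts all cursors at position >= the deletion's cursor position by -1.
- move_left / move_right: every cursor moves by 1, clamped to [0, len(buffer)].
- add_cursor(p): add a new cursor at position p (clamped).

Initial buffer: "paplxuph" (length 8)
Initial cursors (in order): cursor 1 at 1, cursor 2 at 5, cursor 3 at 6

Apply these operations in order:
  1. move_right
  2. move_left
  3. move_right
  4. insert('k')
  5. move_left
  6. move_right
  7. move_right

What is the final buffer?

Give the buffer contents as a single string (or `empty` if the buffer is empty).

Answer: pakplxukpkh

Derivation:
After op 1 (move_right): buffer="paplxuph" (len 8), cursors c1@2 c2@6 c3@7, authorship ........
After op 2 (move_left): buffer="paplxuph" (len 8), cursors c1@1 c2@5 c3@6, authorship ........
After op 3 (move_right): buffer="paplxuph" (len 8), cursors c1@2 c2@6 c3@7, authorship ........
After op 4 (insert('k')): buffer="pakplxukpkh" (len 11), cursors c1@3 c2@8 c3@10, authorship ..1....2.3.
After op 5 (move_left): buffer="pakplxukpkh" (len 11), cursors c1@2 c2@7 c3@9, authorship ..1....2.3.
After op 6 (move_right): buffer="pakplxukpkh" (len 11), cursors c1@3 c2@8 c3@10, authorship ..1....2.3.
After op 7 (move_right): buffer="pakplxukpkh" (len 11), cursors c1@4 c2@9 c3@11, authorship ..1....2.3.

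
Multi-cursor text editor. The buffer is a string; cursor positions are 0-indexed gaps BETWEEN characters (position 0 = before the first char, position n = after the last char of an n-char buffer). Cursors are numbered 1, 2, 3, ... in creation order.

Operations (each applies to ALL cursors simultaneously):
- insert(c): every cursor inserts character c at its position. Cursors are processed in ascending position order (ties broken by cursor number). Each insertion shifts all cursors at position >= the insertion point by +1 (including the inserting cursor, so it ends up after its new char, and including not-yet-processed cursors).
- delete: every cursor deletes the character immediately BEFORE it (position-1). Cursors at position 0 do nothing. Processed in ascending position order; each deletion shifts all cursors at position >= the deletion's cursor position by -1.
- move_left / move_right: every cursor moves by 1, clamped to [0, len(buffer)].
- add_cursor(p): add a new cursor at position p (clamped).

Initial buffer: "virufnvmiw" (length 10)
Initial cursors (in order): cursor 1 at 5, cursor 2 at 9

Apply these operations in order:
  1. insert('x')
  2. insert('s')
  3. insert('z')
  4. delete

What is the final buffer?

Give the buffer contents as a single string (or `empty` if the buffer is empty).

After op 1 (insert('x')): buffer="virufxnvmixw" (len 12), cursors c1@6 c2@11, authorship .....1....2.
After op 2 (insert('s')): buffer="virufxsnvmixsw" (len 14), cursors c1@7 c2@13, authorship .....11....22.
After op 3 (insert('z')): buffer="virufxsznvmixszw" (len 16), cursors c1@8 c2@15, authorship .....111....222.
After op 4 (delete): buffer="virufxsnvmixsw" (len 14), cursors c1@7 c2@13, authorship .....11....22.

Answer: virufxsnvmixsw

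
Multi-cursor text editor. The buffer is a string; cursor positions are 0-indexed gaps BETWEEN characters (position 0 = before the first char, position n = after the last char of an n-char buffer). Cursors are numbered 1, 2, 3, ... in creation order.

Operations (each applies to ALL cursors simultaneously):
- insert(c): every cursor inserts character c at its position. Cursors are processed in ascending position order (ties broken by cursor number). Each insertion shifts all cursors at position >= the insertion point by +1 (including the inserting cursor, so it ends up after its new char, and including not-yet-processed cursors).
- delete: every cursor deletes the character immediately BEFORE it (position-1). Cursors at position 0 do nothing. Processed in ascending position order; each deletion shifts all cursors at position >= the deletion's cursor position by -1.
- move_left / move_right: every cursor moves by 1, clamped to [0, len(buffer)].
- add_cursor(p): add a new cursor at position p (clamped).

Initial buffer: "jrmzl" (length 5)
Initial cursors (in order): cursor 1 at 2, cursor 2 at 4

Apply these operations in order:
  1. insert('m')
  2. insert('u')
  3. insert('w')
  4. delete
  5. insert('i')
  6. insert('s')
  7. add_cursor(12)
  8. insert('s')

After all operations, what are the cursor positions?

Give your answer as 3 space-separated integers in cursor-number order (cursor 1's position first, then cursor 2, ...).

After op 1 (insert('m')): buffer="jrmmzml" (len 7), cursors c1@3 c2@6, authorship ..1..2.
After op 2 (insert('u')): buffer="jrmumzmul" (len 9), cursors c1@4 c2@8, authorship ..11..22.
After op 3 (insert('w')): buffer="jrmuwmzmuwl" (len 11), cursors c1@5 c2@10, authorship ..111..222.
After op 4 (delete): buffer="jrmumzmul" (len 9), cursors c1@4 c2@8, authorship ..11..22.
After op 5 (insert('i')): buffer="jrmuimzmuil" (len 11), cursors c1@5 c2@10, authorship ..111..222.
After op 6 (insert('s')): buffer="jrmuismzmuisl" (len 13), cursors c1@6 c2@12, authorship ..1111..2222.
After op 7 (add_cursor(12)): buffer="jrmuismzmuisl" (len 13), cursors c1@6 c2@12 c3@12, authorship ..1111..2222.
After op 8 (insert('s')): buffer="jrmuissmzmuisssl" (len 16), cursors c1@7 c2@15 c3@15, authorship ..11111..222223.

Answer: 7 15 15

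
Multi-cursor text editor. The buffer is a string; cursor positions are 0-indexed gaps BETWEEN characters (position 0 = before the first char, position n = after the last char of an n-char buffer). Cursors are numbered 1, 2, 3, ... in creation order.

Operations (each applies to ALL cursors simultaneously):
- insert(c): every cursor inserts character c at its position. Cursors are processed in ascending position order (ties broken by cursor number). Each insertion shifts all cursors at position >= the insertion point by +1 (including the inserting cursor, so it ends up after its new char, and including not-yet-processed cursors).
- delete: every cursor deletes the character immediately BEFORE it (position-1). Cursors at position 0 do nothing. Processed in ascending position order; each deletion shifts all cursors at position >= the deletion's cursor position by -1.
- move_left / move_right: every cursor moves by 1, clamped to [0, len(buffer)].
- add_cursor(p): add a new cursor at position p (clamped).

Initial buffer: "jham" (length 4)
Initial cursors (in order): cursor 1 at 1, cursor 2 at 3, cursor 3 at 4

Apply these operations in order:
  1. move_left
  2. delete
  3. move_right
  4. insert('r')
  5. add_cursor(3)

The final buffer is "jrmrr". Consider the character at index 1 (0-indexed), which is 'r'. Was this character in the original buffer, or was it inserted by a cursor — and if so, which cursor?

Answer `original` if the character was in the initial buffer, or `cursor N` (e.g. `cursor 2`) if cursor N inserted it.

Answer: cursor 1

Derivation:
After op 1 (move_left): buffer="jham" (len 4), cursors c1@0 c2@2 c3@3, authorship ....
After op 2 (delete): buffer="jm" (len 2), cursors c1@0 c2@1 c3@1, authorship ..
After op 3 (move_right): buffer="jm" (len 2), cursors c1@1 c2@2 c3@2, authorship ..
After op 4 (insert('r')): buffer="jrmrr" (len 5), cursors c1@2 c2@5 c3@5, authorship .1.23
After op 5 (add_cursor(3)): buffer="jrmrr" (len 5), cursors c1@2 c4@3 c2@5 c3@5, authorship .1.23
Authorship (.=original, N=cursor N): . 1 . 2 3
Index 1: author = 1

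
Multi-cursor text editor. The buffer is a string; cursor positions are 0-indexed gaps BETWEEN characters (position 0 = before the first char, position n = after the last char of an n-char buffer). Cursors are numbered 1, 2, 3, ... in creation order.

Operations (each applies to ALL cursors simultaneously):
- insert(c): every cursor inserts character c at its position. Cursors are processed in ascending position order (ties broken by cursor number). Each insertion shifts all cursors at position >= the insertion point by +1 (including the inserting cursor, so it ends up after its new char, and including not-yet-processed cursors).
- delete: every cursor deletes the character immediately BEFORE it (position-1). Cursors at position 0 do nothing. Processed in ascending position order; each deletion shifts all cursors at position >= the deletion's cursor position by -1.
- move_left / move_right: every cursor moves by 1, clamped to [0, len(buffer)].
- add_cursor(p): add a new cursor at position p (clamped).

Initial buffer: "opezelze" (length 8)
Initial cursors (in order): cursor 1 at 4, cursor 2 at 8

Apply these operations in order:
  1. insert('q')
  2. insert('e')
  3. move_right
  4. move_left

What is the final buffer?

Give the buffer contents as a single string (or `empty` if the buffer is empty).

Answer: opezqeelzeqe

Derivation:
After op 1 (insert('q')): buffer="opezqelzeq" (len 10), cursors c1@5 c2@10, authorship ....1....2
After op 2 (insert('e')): buffer="opezqeelzeqe" (len 12), cursors c1@6 c2@12, authorship ....11....22
After op 3 (move_right): buffer="opezqeelzeqe" (len 12), cursors c1@7 c2@12, authorship ....11....22
After op 4 (move_left): buffer="opezqeelzeqe" (len 12), cursors c1@6 c2@11, authorship ....11....22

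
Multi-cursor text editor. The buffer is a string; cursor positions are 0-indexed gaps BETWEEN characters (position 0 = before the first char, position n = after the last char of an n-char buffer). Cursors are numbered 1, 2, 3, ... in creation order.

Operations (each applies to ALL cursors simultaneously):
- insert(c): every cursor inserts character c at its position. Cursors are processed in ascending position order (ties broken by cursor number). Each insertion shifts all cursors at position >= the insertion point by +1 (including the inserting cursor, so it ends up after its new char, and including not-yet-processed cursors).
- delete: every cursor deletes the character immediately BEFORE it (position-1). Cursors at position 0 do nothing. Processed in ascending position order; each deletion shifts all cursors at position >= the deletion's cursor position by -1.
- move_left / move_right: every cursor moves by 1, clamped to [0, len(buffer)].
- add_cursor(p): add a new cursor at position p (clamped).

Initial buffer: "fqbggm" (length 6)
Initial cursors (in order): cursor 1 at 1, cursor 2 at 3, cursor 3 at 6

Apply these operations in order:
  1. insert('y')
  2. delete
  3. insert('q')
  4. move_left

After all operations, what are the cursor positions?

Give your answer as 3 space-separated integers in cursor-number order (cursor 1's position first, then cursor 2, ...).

After op 1 (insert('y')): buffer="fyqbyggmy" (len 9), cursors c1@2 c2@5 c3@9, authorship .1..2...3
After op 2 (delete): buffer="fqbggm" (len 6), cursors c1@1 c2@3 c3@6, authorship ......
After op 3 (insert('q')): buffer="fqqbqggmq" (len 9), cursors c1@2 c2@5 c3@9, authorship .1..2...3
After op 4 (move_left): buffer="fqqbqggmq" (len 9), cursors c1@1 c2@4 c3@8, authorship .1..2...3

Answer: 1 4 8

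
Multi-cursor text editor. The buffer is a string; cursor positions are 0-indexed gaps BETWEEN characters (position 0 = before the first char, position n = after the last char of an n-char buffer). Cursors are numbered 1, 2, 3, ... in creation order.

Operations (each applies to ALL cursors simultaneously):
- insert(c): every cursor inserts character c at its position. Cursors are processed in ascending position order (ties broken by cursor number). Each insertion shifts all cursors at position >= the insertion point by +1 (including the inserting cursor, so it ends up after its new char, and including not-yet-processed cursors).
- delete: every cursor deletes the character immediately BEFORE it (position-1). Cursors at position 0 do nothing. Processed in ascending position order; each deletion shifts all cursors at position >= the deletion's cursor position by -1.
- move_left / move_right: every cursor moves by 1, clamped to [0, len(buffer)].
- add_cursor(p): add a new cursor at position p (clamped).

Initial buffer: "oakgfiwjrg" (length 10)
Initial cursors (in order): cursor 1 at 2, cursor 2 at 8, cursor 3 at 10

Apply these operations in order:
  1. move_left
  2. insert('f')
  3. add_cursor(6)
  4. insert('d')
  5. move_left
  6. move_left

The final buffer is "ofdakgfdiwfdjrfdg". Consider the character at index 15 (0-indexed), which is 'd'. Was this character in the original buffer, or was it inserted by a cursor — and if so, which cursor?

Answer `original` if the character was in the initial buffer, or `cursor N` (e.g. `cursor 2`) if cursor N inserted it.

Answer: cursor 3

Derivation:
After op 1 (move_left): buffer="oakgfiwjrg" (len 10), cursors c1@1 c2@7 c3@9, authorship ..........
After op 2 (insert('f')): buffer="ofakgfiwfjrfg" (len 13), cursors c1@2 c2@9 c3@12, authorship .1......2..3.
After op 3 (add_cursor(6)): buffer="ofakgfiwfjrfg" (len 13), cursors c1@2 c4@6 c2@9 c3@12, authorship .1......2..3.
After op 4 (insert('d')): buffer="ofdakgfdiwfdjrfdg" (len 17), cursors c1@3 c4@8 c2@12 c3@16, authorship .11....4..22..33.
After op 5 (move_left): buffer="ofdakgfdiwfdjrfdg" (len 17), cursors c1@2 c4@7 c2@11 c3@15, authorship .11....4..22..33.
After op 6 (move_left): buffer="ofdakgfdiwfdjrfdg" (len 17), cursors c1@1 c4@6 c2@10 c3@14, authorship .11....4..22..33.
Authorship (.=original, N=cursor N): . 1 1 . . . . 4 . . 2 2 . . 3 3 .
Index 15: author = 3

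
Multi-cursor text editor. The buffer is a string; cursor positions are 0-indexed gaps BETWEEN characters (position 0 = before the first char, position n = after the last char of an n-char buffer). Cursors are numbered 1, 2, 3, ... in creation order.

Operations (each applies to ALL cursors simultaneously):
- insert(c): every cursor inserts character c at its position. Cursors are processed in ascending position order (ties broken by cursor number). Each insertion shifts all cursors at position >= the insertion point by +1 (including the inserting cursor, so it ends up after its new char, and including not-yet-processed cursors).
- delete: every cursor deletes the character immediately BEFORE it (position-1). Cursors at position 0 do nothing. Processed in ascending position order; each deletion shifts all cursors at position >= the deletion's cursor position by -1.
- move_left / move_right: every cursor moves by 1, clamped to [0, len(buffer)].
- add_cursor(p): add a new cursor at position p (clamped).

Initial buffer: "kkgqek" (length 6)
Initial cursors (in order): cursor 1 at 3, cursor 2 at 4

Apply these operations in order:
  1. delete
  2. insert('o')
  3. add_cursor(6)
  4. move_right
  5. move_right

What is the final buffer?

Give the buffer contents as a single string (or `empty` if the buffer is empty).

Answer: kkooek

Derivation:
After op 1 (delete): buffer="kkek" (len 4), cursors c1@2 c2@2, authorship ....
After op 2 (insert('o')): buffer="kkooek" (len 6), cursors c1@4 c2@4, authorship ..12..
After op 3 (add_cursor(6)): buffer="kkooek" (len 6), cursors c1@4 c2@4 c3@6, authorship ..12..
After op 4 (move_right): buffer="kkooek" (len 6), cursors c1@5 c2@5 c3@6, authorship ..12..
After op 5 (move_right): buffer="kkooek" (len 6), cursors c1@6 c2@6 c3@6, authorship ..12..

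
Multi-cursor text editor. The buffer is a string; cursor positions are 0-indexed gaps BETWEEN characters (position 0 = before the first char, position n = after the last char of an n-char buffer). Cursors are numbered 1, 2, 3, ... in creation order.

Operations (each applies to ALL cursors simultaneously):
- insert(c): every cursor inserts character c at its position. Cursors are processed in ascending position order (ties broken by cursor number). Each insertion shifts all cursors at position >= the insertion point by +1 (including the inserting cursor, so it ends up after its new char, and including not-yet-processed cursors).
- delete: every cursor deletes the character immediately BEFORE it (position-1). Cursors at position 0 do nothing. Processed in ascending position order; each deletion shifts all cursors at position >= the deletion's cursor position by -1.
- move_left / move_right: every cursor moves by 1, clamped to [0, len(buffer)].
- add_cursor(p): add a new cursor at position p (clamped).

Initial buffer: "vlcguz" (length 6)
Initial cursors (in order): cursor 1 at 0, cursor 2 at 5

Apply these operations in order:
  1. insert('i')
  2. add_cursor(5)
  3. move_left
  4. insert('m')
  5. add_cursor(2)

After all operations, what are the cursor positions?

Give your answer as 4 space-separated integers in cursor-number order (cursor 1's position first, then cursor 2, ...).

After op 1 (insert('i')): buffer="ivlcguiz" (len 8), cursors c1@1 c2@7, authorship 1.....2.
After op 2 (add_cursor(5)): buffer="ivlcguiz" (len 8), cursors c1@1 c3@5 c2@7, authorship 1.....2.
After op 3 (move_left): buffer="ivlcguiz" (len 8), cursors c1@0 c3@4 c2@6, authorship 1.....2.
After op 4 (insert('m')): buffer="mivlcmgumiz" (len 11), cursors c1@1 c3@6 c2@9, authorship 11...3..22.
After op 5 (add_cursor(2)): buffer="mivlcmgumiz" (len 11), cursors c1@1 c4@2 c3@6 c2@9, authorship 11...3..22.

Answer: 1 9 6 2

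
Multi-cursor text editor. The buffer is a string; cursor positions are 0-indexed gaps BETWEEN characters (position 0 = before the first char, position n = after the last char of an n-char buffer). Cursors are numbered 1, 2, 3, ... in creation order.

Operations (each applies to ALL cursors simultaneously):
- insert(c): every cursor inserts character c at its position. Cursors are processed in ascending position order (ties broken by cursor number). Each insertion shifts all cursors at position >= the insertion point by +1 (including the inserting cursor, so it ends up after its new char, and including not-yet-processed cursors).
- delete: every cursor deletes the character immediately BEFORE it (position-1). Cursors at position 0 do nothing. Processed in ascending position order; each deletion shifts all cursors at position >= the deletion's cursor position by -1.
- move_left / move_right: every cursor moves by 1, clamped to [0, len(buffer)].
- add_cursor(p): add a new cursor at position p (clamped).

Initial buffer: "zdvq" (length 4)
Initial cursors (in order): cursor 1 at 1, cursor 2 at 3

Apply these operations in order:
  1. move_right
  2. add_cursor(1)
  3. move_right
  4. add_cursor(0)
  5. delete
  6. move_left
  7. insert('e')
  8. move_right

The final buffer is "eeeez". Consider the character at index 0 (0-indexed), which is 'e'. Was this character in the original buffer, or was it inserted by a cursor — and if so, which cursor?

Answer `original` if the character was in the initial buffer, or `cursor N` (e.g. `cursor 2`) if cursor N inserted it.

Answer: cursor 1

Derivation:
After op 1 (move_right): buffer="zdvq" (len 4), cursors c1@2 c2@4, authorship ....
After op 2 (add_cursor(1)): buffer="zdvq" (len 4), cursors c3@1 c1@2 c2@4, authorship ....
After op 3 (move_right): buffer="zdvq" (len 4), cursors c3@2 c1@3 c2@4, authorship ....
After op 4 (add_cursor(0)): buffer="zdvq" (len 4), cursors c4@0 c3@2 c1@3 c2@4, authorship ....
After op 5 (delete): buffer="z" (len 1), cursors c4@0 c1@1 c2@1 c3@1, authorship .
After op 6 (move_left): buffer="z" (len 1), cursors c1@0 c2@0 c3@0 c4@0, authorship .
After op 7 (insert('e')): buffer="eeeez" (len 5), cursors c1@4 c2@4 c3@4 c4@4, authorship 1234.
After op 8 (move_right): buffer="eeeez" (len 5), cursors c1@5 c2@5 c3@5 c4@5, authorship 1234.
Authorship (.=original, N=cursor N): 1 2 3 4 .
Index 0: author = 1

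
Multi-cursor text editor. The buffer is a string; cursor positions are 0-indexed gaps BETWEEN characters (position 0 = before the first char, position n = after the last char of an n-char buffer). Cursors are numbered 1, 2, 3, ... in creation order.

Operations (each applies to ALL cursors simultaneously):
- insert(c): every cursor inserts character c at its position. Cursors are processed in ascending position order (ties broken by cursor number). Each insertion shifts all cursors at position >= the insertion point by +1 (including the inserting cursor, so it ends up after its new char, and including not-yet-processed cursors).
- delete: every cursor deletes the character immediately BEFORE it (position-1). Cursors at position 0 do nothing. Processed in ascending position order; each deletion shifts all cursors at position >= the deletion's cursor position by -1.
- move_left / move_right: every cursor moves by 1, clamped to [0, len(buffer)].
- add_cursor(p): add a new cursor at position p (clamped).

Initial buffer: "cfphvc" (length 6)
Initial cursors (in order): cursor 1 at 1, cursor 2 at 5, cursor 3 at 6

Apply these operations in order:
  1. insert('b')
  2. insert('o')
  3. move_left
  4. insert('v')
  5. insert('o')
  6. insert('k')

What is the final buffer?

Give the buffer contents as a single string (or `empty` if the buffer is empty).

Answer: cbvokofphvbvokocbvoko

Derivation:
After op 1 (insert('b')): buffer="cbfphvbcb" (len 9), cursors c1@2 c2@7 c3@9, authorship .1....2.3
After op 2 (insert('o')): buffer="cbofphvbocbo" (len 12), cursors c1@3 c2@9 c3@12, authorship .11....22.33
After op 3 (move_left): buffer="cbofphvbocbo" (len 12), cursors c1@2 c2@8 c3@11, authorship .11....22.33
After op 4 (insert('v')): buffer="cbvofphvbvocbvo" (len 15), cursors c1@3 c2@10 c3@14, authorship .111....222.333
After op 5 (insert('o')): buffer="cbvoofphvbvoocbvoo" (len 18), cursors c1@4 c2@12 c3@17, authorship .1111....2222.3333
After op 6 (insert('k')): buffer="cbvokofphvbvokocbvoko" (len 21), cursors c1@5 c2@14 c3@20, authorship .11111....22222.33333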